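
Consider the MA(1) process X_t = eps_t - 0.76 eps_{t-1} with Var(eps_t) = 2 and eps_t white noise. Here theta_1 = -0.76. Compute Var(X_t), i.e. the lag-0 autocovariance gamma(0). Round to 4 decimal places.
\gamma(0) = 3.1552

For an MA(q) process X_t = eps_t + sum_i theta_i eps_{t-i} with
Var(eps_t) = sigma^2, the variance is
  gamma(0) = sigma^2 * (1 + sum_i theta_i^2).
  sum_i theta_i^2 = (-0.76)^2 = 0.5776.
  gamma(0) = 2 * (1 + 0.5776) = 2 * 1.5776 = 3.1552.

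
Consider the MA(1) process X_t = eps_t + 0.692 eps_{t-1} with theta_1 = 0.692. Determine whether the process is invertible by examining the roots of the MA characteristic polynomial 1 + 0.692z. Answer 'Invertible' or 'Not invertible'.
\text{Invertible}

The MA(q) characteristic polynomial is P(z) = 1 + 0.692z.
Invertibility requires all roots to lie outside the unit circle, i.e. |z| > 1 for every root.
This is linear in z: 1 + (0.692) z = 0  =>  z = -1/(0.692) = -1.445087,  |z| = 1.445087.
Moduli of all roots: 1.4451.
All moduli strictly greater than 1? Yes.
Verdict: Invertible.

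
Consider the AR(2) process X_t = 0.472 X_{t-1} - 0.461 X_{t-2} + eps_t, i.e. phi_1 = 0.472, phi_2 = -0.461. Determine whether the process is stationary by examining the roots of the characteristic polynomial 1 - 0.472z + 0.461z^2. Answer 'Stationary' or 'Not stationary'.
\text{Stationary}

The AR(p) characteristic polynomial is P(z) = 1 - 0.472z + 0.461z^2.
Stationarity requires all roots to lie outside the unit circle, i.e. |z| > 1 for every root.
Set 1 + (-0.472) z + (0.461) z^2 = 0, i.e. a z^2 + b z + c = 0 with a = 0.461, b = -0.472, c = 1.
Discriminant D = b^2 - 4ac = (-0.472)^2 - 4*(0.461)*1 = 0.222784 - (1.844) = -1.621216.
D < 0, so the roots are the complex-conjugate pair z = (-b +/- i sqrt(-D)) / (2a) = 0.5119 +/- 1.381i.
For a conjugate pair |z|^2 = z * conj(z) = (product of roots) = c/a = 1/(0.461) = 2.169197, so |z| = sqrt(2.169197) = 1.4728 for both roots.
Moduli of all roots: 1.4728, 1.4728.
All moduli strictly greater than 1? Yes.
Verdict: Stationary.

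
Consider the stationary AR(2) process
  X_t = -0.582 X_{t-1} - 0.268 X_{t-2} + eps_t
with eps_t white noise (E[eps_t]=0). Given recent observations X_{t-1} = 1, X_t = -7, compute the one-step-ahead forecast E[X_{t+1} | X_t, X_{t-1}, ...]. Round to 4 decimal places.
E[X_{t+1} \mid \mathcal F_t] = 3.8060

For an AR(p) model X_t = c + sum_i phi_i X_{t-i} + eps_t, the
one-step-ahead conditional mean is
  E[X_{t+1} | X_t, ...] = c + sum_i phi_i X_{t+1-i}.
Substitute known values:
  E[X_{t+1} | ...] = (-0.582) * (-7) + (-0.268) * (1)
                   = 3.8060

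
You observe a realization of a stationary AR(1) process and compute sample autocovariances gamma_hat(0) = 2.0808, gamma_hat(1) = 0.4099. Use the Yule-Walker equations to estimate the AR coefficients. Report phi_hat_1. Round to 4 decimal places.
\hat\phi_{1} = 0.1970

The Yule-Walker equations for an AR(p) process read, in matrix form,
  Gamma_p phi = r_p,   with   (Gamma_p)_{ij} = gamma(|i - j|),
                       (r_p)_i = gamma(i),   i,j = 1..p.
Substitute the sample gammas (Toeplitz matrix and right-hand side of size 1):
  Gamma_p = [[2.0808]]
  r_p     = [0.4099]
With p = 1 this is the single equation gamma(0) phi_1 = gamma(1):
  phi_hat_1 = gamma(1) / gamma(0) = 0.4099 / 2.0808 = 0.1970.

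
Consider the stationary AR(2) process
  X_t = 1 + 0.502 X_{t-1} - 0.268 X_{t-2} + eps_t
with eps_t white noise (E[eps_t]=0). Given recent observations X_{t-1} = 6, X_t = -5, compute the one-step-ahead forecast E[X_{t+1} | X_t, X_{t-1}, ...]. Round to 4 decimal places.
E[X_{t+1} \mid \mathcal F_t] = -3.1180

For an AR(p) model X_t = c + sum_i phi_i X_{t-i} + eps_t, the
one-step-ahead conditional mean is
  E[X_{t+1} | X_t, ...] = c + sum_i phi_i X_{t+1-i}.
Substitute known values:
  E[X_{t+1} | ...] = 1 + (0.502) * (-5) + (-0.268) * (6)
                   = -3.1180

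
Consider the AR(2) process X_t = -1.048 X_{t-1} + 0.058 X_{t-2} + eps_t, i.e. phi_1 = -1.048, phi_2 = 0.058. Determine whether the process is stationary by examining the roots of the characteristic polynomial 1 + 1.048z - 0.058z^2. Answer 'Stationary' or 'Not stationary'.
\text{Not stationary}

The AR(p) characteristic polynomial is P(z) = 1 + 1.048z - 0.058z^2.
Stationarity requires all roots to lie outside the unit circle, i.e. |z| > 1 for every root.
Set 1 + (1.048) z + (-0.058) z^2 = 0, i.e. a z^2 + b z + c = 0 with a = -0.058, b = 1.048, c = 1.
Discriminant D = b^2 - 4ac = (1.048)^2 - 4*(-0.058)*1 = 1.098304 - (-0.232) = 1.330304.
D >= 0, so the roots are real: z = (-b +/- sqrt(D)) / (2a) = (-1.048 +/- 1.153388) / (-0.116).
  z_1 = (-1.048 + 1.153388) / (-0.116) = -0.9085,   |z_1| = 0.9085.
  z_2 = (-1.048 - 1.153388) / (-0.116) = 18.9775,   |z_2| = 18.9775.
Moduli of all roots: 0.9085, 18.9775.
All moduli strictly greater than 1? No.
Verdict: Not stationary.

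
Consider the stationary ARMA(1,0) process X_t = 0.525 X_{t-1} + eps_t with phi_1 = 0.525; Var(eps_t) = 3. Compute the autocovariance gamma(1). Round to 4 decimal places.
\gamma(1) = 2.1743

Multiply the model equation by X_{t-k} and take expectations. With theta_0 = psi_0 = 1 and psi_j the MA(infinity) weights, this gives
  gamma(k) - sum_i phi_i gamma(k-i) = c_k,
  c_k = sigma^2 * sum_{j=k..q} theta_j psi_{j-k}   (c_k = 0 for k > q),
using gamma(-m) = gamma(m).
Pure AR (q = 0): c_0 = sigma^2 = 3, c_k = 0 for k >= 1.
Equations for k = 0 and k = 1 (AR order 1):
  gamma(0) = phi_1 gamma(1) + c_0
  gamma(1) = phi_1 gamma(0) + c_1
Substituting the second into the first: gamma(0) (1 - phi_1^2) = c_0 + phi_1 c_1, so
  gamma(0) = c_0 / (1 - phi_1^2) = 3 / (1 - (0.525)^2) = 3 / 0.724375 = 4.141501.
  gamma(1) = phi_1 gamma(0) = (0.525)(4.141501) = 2.174288.
Therefore gamma(1) = 2.1743 (to 4 decimal places).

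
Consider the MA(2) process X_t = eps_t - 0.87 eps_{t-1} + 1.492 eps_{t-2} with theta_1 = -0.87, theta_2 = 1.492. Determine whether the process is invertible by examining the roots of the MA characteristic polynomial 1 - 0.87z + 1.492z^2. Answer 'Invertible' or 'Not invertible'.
\text{Not invertible}

The MA(q) characteristic polynomial is P(z) = 1 - 0.87z + 1.492z^2.
Invertibility requires all roots to lie outside the unit circle, i.e. |z| > 1 for every root.
Set 1 + (-0.87) z + (1.492) z^2 = 0, i.e. a z^2 + b z + c = 0 with a = 1.492, b = -0.87, c = 1.
Discriminant D = b^2 - 4ac = (-0.87)^2 - 4*(1.492)*1 = 0.7569 - (5.968) = -5.2111.
D < 0, so the roots are the complex-conjugate pair z = (-b +/- i sqrt(-D)) / (2a) = 0.2916 +/- 0.765i.
For a conjugate pair |z|^2 = z * conj(z) = (product of roots) = c/a = 1/(1.492) = 0.670241, so |z| = sqrt(0.670241) = 0.8187 for both roots.
Moduli of all roots: 0.8187, 0.8187.
All moduli strictly greater than 1? No.
Verdict: Not invertible.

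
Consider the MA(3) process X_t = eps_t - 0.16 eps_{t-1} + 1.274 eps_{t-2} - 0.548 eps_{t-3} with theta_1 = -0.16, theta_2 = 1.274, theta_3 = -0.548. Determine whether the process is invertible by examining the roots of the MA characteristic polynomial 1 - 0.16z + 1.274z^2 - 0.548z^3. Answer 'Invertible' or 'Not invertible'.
\text{Not invertible}

The MA(q) characteristic polynomial is P(z) = 1 - 0.16z + 1.274z^2 - 0.548z^3.
Invertibility requires all roots to lie outside the unit circle, i.e. |z| > 1 for every root.
Degree 3: look for a simple real root z0 first, then factor out (1 - z/z0) and solve the remaining quadratic.
Testing z0 = 2.5: P(2.5) = 1 + (-0.16)(2.5) + (1.274)(2.5)^2 + (-0.548)(2.5)^3
  = 1 + (-0.4) + (7.9625) + (-8.5625) = 0.  So z_0 = 2.5 is a root, |z_0| = 2.5.
Divide out the factor (1 - 0.4 z) = (1 - z/z0) (since 1/z0 = 0.4):
  P(z) = (1 - 0.4 z)(1 + (0.24) z + (1.37) z^2)
  [check: z-coef 0.24 - (0.4) = -0.16; z^2-coef 1.37 - (0.4)(0.24) = 1.274; z^3-coef -(0.4)(1.37) = -0.548.]
Remaining roots from the quadratic factor 1 + (0.24) z + (1.37) z^2:
  Set 1 + (0.24) z + (1.37) z^2 = 0, i.e. a z^2 + b z + c = 0 with a = 1.37, b = 0.24, c = 1.
  Discriminant D = b^2 - 4ac = (0.24)^2 - 4*(1.37)*1 = 0.0576 - (5.48) = -5.4224.
  D < 0, so the roots are the complex-conjugate pair z = (-b +/- i sqrt(-D)) / (2a) = -0.0876 +/- 0.8499i.
  For a conjugate pair |z|^2 = z * conj(z) = (product of roots) = c/a = 1/(1.37) = 0.729927, so |z| = sqrt(0.729927) = 0.8544 for both roots.
Moduli of all roots: 2.5000, 0.8544, 0.8544.
All moduli strictly greater than 1? No.
Verdict: Not invertible.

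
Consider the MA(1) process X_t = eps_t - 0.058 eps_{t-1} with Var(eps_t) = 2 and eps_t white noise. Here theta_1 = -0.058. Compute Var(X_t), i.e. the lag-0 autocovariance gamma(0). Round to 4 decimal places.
\gamma(0) = 2.0067

For an MA(q) process X_t = eps_t + sum_i theta_i eps_{t-i} with
Var(eps_t) = sigma^2, the variance is
  gamma(0) = sigma^2 * (1 + sum_i theta_i^2).
  sum_i theta_i^2 = (-0.058)^2 = 0.003364.
  gamma(0) = 2 * (1 + 0.003364) = 2 * 1.003364 = 2.006728, which rounds to 2.0067.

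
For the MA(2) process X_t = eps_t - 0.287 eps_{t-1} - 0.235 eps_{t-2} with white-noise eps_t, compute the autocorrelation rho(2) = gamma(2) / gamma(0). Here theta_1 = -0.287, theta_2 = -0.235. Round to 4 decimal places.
\rho(2) = -0.2066

For an MA(q) process with theta_0 = 1, the autocovariance is
  gamma(k) = sigma^2 * sum_{i=0..q-k} theta_i * theta_{i+k},
and rho(k) = gamma(k) / gamma(0). Sigma^2 cancels.
  numerator   = (1)*(-0.235) = -0.235.
  denominator = (1)^2 + (-0.287)^2 + (-0.235)^2 = 1.137594.
  rho(2) = -0.235 / 1.137594 = -0.2066.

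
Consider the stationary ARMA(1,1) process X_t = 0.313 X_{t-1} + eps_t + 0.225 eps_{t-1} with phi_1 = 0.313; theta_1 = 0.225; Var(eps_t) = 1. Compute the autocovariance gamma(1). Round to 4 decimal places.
\gamma(1) = 0.6384

Multiply the model equation by X_{t-k} and take expectations. With theta_0 = psi_0 = 1 and psi_j the MA(infinity) weights, this gives
  gamma(k) - sum_i phi_i gamma(k-i) = c_k,
  c_k = sigma^2 * sum_{j=k..q} theta_j psi_{j-k}   (c_k = 0 for k > q),
using gamma(-m) = gamma(m).
psi-weights needed (psi_j = theta_j + sum_i phi_i psi_{j-i}):
  psi_1 = theta_1 + phi_1 = 0.225 + (0.313) = 0.538
Right-hand sides:
  c_0 = sigma^2 (1 + theta_1 psi_1) = 1 * (1 + (0.225)(0.538)) = 1 * 1.12105 = 1.12105
  c_1 = sigma^2 theta_1 = 1 * (0.225) = 0.225
  c_2 = 0
Equations for k = 0 and k = 1 (AR order 1):
  gamma(0) = phi_1 gamma(1) + c_0
  gamma(1) = phi_1 gamma(0) + c_1
Substituting the second into the first: gamma(0) (1 - phi_1^2) = c_0 + phi_1 c_1, so
  gamma(0) = (c_0 + phi_1 c_1) / (1 - phi_1^2) = (1.12105 + (0.313)(0.225)) / (1 - (0.313)^2) = 1.191475 / 0.902031 = 1.32088.
  gamma(1) = phi_1 gamma(0) + c_1 = (0.313)(1.32088) + (0.225) = 0.638436.
Therefore gamma(1) = 0.6384 (to 4 decimal places).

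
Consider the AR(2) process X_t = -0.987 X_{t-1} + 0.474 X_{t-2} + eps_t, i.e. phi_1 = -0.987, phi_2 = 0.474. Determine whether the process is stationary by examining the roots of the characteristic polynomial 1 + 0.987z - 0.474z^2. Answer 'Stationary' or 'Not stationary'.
\text{Not stationary}

The AR(p) characteristic polynomial is P(z) = 1 + 0.987z - 0.474z^2.
Stationarity requires all roots to lie outside the unit circle, i.e. |z| > 1 for every root.
Set 1 + (0.987) z + (-0.474) z^2 = 0, i.e. a z^2 + b z + c = 0 with a = -0.474, b = 0.987, c = 1.
Discriminant D = b^2 - 4ac = (0.987)^2 - 4*(-0.474)*1 = 0.974169 - (-1.896) = 2.870169.
D >= 0, so the roots are real: z = (-b +/- sqrt(D)) / (2a) = (-0.987 +/- 1.694157) / (-0.948).
  z_1 = (-0.987 + 1.694157) / (-0.948) = -0.7459,   |z_1| = 0.7459.
  z_2 = (-0.987 - 1.694157) / (-0.948) = 2.8282,   |z_2| = 2.8282.
Moduli of all roots: 0.7459, 2.8282.
All moduli strictly greater than 1? No.
Verdict: Not stationary.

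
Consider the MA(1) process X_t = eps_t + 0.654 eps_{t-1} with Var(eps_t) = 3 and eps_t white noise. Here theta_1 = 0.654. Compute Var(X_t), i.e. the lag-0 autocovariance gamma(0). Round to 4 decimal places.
\gamma(0) = 4.2831

For an MA(q) process X_t = eps_t + sum_i theta_i eps_{t-i} with
Var(eps_t) = sigma^2, the variance is
  gamma(0) = sigma^2 * (1 + sum_i theta_i^2).
  sum_i theta_i^2 = (0.654)^2 = 0.427716.
  gamma(0) = 3 * (1 + 0.427716) = 3 * 1.427716 = 4.283148, which rounds to 4.2831.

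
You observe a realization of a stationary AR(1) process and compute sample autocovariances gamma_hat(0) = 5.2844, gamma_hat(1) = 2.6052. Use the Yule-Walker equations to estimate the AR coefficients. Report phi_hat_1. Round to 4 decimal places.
\hat\phi_{1} = 0.4930

The Yule-Walker equations for an AR(p) process read, in matrix form,
  Gamma_p phi = r_p,   with   (Gamma_p)_{ij} = gamma(|i - j|),
                       (r_p)_i = gamma(i),   i,j = 1..p.
Substitute the sample gammas (Toeplitz matrix and right-hand side of size 1):
  Gamma_p = [[5.2844]]
  r_p     = [2.6052]
With p = 1 this is the single equation gamma(0) phi_1 = gamma(1):
  phi_hat_1 = gamma(1) / gamma(0) = 2.6052 / 5.2844 = 0.4930.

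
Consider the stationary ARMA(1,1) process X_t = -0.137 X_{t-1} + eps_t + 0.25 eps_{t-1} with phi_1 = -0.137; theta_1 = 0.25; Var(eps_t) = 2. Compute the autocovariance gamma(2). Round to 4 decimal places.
\gamma(2) = -0.0305

Multiply the model equation by X_{t-k} and take expectations. With theta_0 = psi_0 = 1 and psi_j the MA(infinity) weights, this gives
  gamma(k) - sum_i phi_i gamma(k-i) = c_k,
  c_k = sigma^2 * sum_{j=k..q} theta_j psi_{j-k}   (c_k = 0 for k > q),
using gamma(-m) = gamma(m).
psi-weights needed (psi_j = theta_j + sum_i phi_i psi_{j-i}):
  psi_1 = theta_1 + phi_1 = 0.25 + (-0.137) = 0.113
Right-hand sides:
  c_0 = sigma^2 (1 + theta_1 psi_1) = 2 * (1 + (0.25)(0.113)) = 2 * 1.02825 = 2.0565
  c_1 = sigma^2 theta_1 = 2 * (0.25) = 0.5
  c_2 = 0
Equations for k = 0 and k = 1 (AR order 1):
  gamma(0) = phi_1 gamma(1) + c_0
  gamma(1) = phi_1 gamma(0) + c_1
Substituting the second into the first: gamma(0) (1 - phi_1^2) = c_0 + phi_1 c_1, so
  gamma(0) = (c_0 + phi_1 c_1) / (1 - phi_1^2) = (2.0565 + (-0.137)(0.5)) / (1 - (-0.137)^2) = 1.988 / 0.981231 = 2.026026.
  gamma(1) = phi_1 gamma(0) + c_1 = (-0.137)(2.026026) + (0.5) = 0.222434.
For k = 2 (> q): gamma(2) = phi_1 gamma(1) = (-0.137)(0.222434) = -0.030474.
Therefore gamma(2) = -0.0305 (to 4 decimal places).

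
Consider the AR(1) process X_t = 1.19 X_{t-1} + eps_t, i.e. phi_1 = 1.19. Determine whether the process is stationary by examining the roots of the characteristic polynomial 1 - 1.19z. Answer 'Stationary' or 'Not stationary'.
\text{Not stationary}

The AR(p) characteristic polynomial is P(z) = 1 - 1.19z.
Stationarity requires all roots to lie outside the unit circle, i.e. |z| > 1 for every root.
This is linear in z: 1 + (-1.19) z = 0  =>  z = -1/(-1.19) = 0.840336,  |z| = 0.840336.
Moduli of all roots: 0.8403.
All moduli strictly greater than 1? No.
Verdict: Not stationary.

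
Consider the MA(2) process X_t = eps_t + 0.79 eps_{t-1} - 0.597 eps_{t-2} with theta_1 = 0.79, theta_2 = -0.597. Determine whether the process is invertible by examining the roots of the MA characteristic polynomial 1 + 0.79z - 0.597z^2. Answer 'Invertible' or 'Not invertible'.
\text{Not invertible}

The MA(q) characteristic polynomial is P(z) = 1 + 0.79z - 0.597z^2.
Invertibility requires all roots to lie outside the unit circle, i.e. |z| > 1 for every root.
Set 1 + (0.79) z + (-0.597) z^2 = 0, i.e. a z^2 + b z + c = 0 with a = -0.597, b = 0.79, c = 1.
Discriminant D = b^2 - 4ac = (0.79)^2 - 4*(-0.597)*1 = 0.6241 - (-2.388) = 3.0121.
D >= 0, so the roots are real: z = (-b +/- sqrt(D)) / (2a) = (-0.79 +/- 1.73554) / (-1.194).
  z_1 = (-0.79 + 1.73554) / (-1.194) = -0.7919,   |z_1| = 0.7919.
  z_2 = (-0.79 - 1.73554) / (-1.194) = 2.1152,   |z_2| = 2.1152.
Moduli of all roots: 0.7919, 2.1152.
All moduli strictly greater than 1? No.
Verdict: Not invertible.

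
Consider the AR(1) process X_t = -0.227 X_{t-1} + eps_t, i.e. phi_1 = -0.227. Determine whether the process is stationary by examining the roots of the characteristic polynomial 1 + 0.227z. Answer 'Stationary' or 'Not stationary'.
\text{Stationary}

The AR(p) characteristic polynomial is P(z) = 1 + 0.227z.
Stationarity requires all roots to lie outside the unit circle, i.e. |z| > 1 for every root.
This is linear in z: 1 + (0.227) z = 0  =>  z = -1/(0.227) = -4.405286,  |z| = 4.405286.
Moduli of all roots: 4.4053.
All moduli strictly greater than 1? Yes.
Verdict: Stationary.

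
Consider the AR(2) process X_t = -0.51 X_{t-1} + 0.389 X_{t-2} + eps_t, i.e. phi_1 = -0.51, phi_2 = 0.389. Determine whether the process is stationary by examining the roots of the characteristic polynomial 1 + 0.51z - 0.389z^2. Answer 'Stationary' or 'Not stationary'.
\text{Stationary}

The AR(p) characteristic polynomial is P(z) = 1 + 0.51z - 0.389z^2.
Stationarity requires all roots to lie outside the unit circle, i.e. |z| > 1 for every root.
Set 1 + (0.51) z + (-0.389) z^2 = 0, i.e. a z^2 + b z + c = 0 with a = -0.389, b = 0.51, c = 1.
Discriminant D = b^2 - 4ac = (0.51)^2 - 4*(-0.389)*1 = 0.2601 - (-1.556) = 1.8161.
D >= 0, so the roots are real: z = (-b +/- sqrt(D)) / (2a) = (-0.51 +/- 1.347628) / (-0.778).
  z_1 = (-0.51 + 1.347628) / (-0.778) = -1.0766,   |z_1| = 1.0766.
  z_2 = (-0.51 - 1.347628) / (-0.778) = 2.3877,   |z_2| = 2.3877.
Moduli of all roots: 1.0766, 2.3877.
All moduli strictly greater than 1? Yes.
Verdict: Stationary.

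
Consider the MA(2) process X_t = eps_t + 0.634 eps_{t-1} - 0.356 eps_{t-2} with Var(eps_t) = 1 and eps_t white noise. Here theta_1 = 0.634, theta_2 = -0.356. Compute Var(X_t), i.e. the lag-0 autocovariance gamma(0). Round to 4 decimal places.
\gamma(0) = 1.5287

For an MA(q) process X_t = eps_t + sum_i theta_i eps_{t-i} with
Var(eps_t) = sigma^2, the variance is
  gamma(0) = sigma^2 * (1 + sum_i theta_i^2).
  sum_i theta_i^2 = (0.634)^2 + (-0.356)^2 = 0.401956 + 0.126736 = 0.528692.
  gamma(0) = 1 * (1 + 0.528692) = 1 * 1.528692 = 1.528692, which rounds to 1.5287.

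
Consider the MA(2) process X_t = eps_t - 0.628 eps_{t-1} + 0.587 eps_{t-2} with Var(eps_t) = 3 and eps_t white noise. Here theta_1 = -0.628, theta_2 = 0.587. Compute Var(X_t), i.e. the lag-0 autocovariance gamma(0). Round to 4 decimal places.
\gamma(0) = 5.2169

For an MA(q) process X_t = eps_t + sum_i theta_i eps_{t-i} with
Var(eps_t) = sigma^2, the variance is
  gamma(0) = sigma^2 * (1 + sum_i theta_i^2).
  sum_i theta_i^2 = (-0.628)^2 + (0.587)^2 = 0.394384 + 0.344569 = 0.738953.
  gamma(0) = 3 * (1 + 0.738953) = 3 * 1.738953 = 5.216859, which rounds to 5.2169.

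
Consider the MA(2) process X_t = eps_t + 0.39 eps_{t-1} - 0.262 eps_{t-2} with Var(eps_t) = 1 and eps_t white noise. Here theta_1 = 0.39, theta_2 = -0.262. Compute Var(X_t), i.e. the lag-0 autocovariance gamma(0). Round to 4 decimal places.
\gamma(0) = 1.2207

For an MA(q) process X_t = eps_t + sum_i theta_i eps_{t-i} with
Var(eps_t) = sigma^2, the variance is
  gamma(0) = sigma^2 * (1 + sum_i theta_i^2).
  sum_i theta_i^2 = (0.39)^2 + (-0.262)^2 = 0.1521 + 0.068644 = 0.220744.
  gamma(0) = 1 * (1 + 0.220744) = 1 * 1.220744 = 1.220744, which rounds to 1.2207.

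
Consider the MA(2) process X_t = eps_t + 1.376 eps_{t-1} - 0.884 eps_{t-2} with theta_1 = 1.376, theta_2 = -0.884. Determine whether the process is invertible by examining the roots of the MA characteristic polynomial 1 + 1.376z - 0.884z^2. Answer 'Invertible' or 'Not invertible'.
\text{Not invertible}

The MA(q) characteristic polynomial is P(z) = 1 + 1.376z - 0.884z^2.
Invertibility requires all roots to lie outside the unit circle, i.e. |z| > 1 for every root.
Set 1 + (1.376) z + (-0.884) z^2 = 0, i.e. a z^2 + b z + c = 0 with a = -0.884, b = 1.376, c = 1.
Discriminant D = b^2 - 4ac = (1.376)^2 - 4*(-0.884)*1 = 1.893376 - (-3.536) = 5.429376.
D >= 0, so the roots are real: z = (-b +/- sqrt(D)) / (2a) = (-1.376 +/- 2.330102) / (-1.768).
  z_1 = (-1.376 + 2.330102) / (-1.768) = -0.5397,   |z_1| = 0.5397.
  z_2 = (-1.376 - 2.330102) / (-1.768) = 2.0962,   |z_2| = 2.0962.
Moduli of all roots: 0.5397, 2.0962.
All moduli strictly greater than 1? No.
Verdict: Not invertible.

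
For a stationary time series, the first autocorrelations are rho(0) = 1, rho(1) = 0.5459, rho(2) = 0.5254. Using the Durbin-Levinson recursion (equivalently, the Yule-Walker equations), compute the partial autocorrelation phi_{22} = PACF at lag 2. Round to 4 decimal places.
\phi_{22} = 0.3239

The PACF at lag k is phi_{kk}, the last component of the solution
to the Yule-Walker system G_k phi = r_k where
  (G_k)_{ij} = rho(|i - j|), (r_k)_i = rho(i), i,j = 1..k.
Equivalently, Durbin-Levinson gives phi_{kk} iteratively:
  phi_{11} = rho(1)
  phi_{kk} = [rho(k) - sum_{j=1..k-1} phi_{k-1,j} rho(k-j)]
            / [1 - sum_{j=1..k-1} phi_{k-1,j} rho(j)],
  phi_{k,j} = phi_{k-1,j} - phi_{kk} phi_{k-1,k-j},  j = 1..k-1.
Step k = 1:
  phi_11 = rho(1) = 0.5459.
Step k = 2:
  phi_22 = [rho(2) - phi_11 rho(1)] / [1 - phi_11 rho(1)] = [0.5254 - (0.5459)(0.5459)] / [1 - (0.5459)(0.5459)]
         = 0.22739319 / 0.70199319 = 0.3239.
Therefore phi_{22} = 0.3239.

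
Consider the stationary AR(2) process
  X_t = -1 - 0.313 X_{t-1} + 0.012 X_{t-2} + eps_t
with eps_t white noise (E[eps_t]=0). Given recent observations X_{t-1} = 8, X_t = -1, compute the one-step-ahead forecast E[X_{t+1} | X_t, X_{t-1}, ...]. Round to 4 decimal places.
E[X_{t+1} \mid \mathcal F_t] = -0.5910

For an AR(p) model X_t = c + sum_i phi_i X_{t-i} + eps_t, the
one-step-ahead conditional mean is
  E[X_{t+1} | X_t, ...] = c + sum_i phi_i X_{t+1-i}.
Substitute known values:
  E[X_{t+1} | ...] = -1 + (-0.313) * (-1) + (0.012) * (8)
                   = -0.5910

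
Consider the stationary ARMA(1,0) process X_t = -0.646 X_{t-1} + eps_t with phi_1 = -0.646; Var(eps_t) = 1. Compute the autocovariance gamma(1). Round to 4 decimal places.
\gamma(1) = -1.1087

Multiply the model equation by X_{t-k} and take expectations. With theta_0 = psi_0 = 1 and psi_j the MA(infinity) weights, this gives
  gamma(k) - sum_i phi_i gamma(k-i) = c_k,
  c_k = sigma^2 * sum_{j=k..q} theta_j psi_{j-k}   (c_k = 0 for k > q),
using gamma(-m) = gamma(m).
Pure AR (q = 0): c_0 = sigma^2 = 1, c_k = 0 for k >= 1.
Equations for k = 0 and k = 1 (AR order 1):
  gamma(0) = phi_1 gamma(1) + c_0
  gamma(1) = phi_1 gamma(0) + c_1
Substituting the second into the first: gamma(0) (1 - phi_1^2) = c_0 + phi_1 c_1, so
  gamma(0) = c_0 / (1 - phi_1^2) = 1 / (1 - (-0.646)^2) = 1 / 0.582684 = 1.716196.
  gamma(1) = phi_1 gamma(0) = (-0.646)(1.716196) = -1.108663.
Therefore gamma(1) = -1.1087 (to 4 decimal places).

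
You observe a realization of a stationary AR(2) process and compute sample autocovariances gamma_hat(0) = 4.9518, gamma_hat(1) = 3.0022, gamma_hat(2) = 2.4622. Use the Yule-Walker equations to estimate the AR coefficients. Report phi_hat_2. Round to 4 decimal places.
\hat\phi_{2} = 0.2050

The Yule-Walker equations for an AR(p) process read, in matrix form,
  Gamma_p phi = r_p,   with   (Gamma_p)_{ij} = gamma(|i - j|),
                       (r_p)_i = gamma(i),   i,j = 1..p.
Substitute the sample gammas (Toeplitz matrix and right-hand side of size 2):
  Gamma_p = [[4.9518, 3.0022], [3.0022, 4.9518]]
  r_p     = [3.0022, 2.4622]
Written out:
  4.9518 phi_1 + 3.0022 phi_2 = 3.0022
  3.0022 phi_1 + 4.9518 phi_2 = 2.4622
Solve by Cramer's rule:
  det = gamma(0)^2 - gamma(1)^2 = (4.9518)^2 - (3.0022)^2 = 24.52032324 - 9.01320484 = 15.5071184
  phi_hat_1 = [gamma(1) gamma(0) - gamma(1) gamma(2)] / det = [(3.0022)(4.9518) - (3.0022)(2.4622)] / 15.5071184 = 7.47427712 / 15.5071184 = 0.482
  phi_hat_2 = [gamma(0) gamma(2) - gamma(1)^2] / det = [(4.9518)(2.4622) - (3.0022)^2] / 15.5071184 = 3.17911712 / 15.5071184 = 0.205
So phi_hat = [0.4820, 0.2050].
Therefore phi_hat_2 = 0.2050.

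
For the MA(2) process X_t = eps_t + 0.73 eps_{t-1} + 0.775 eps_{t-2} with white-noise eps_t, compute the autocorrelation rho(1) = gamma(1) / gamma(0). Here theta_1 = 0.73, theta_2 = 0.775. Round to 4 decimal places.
\rho(1) = 0.6073

For an MA(q) process with theta_0 = 1, the autocovariance is
  gamma(k) = sigma^2 * sum_{i=0..q-k} theta_i * theta_{i+k},
and rho(k) = gamma(k) / gamma(0). Sigma^2 cancels.
  numerator   = (1)*(0.73) + (0.73)*(0.775) = 1.29575.
  denominator = (1)^2 + (0.73)^2 + (0.775)^2 = 2.133525.
  rho(1) = 1.29575 / 2.133525 = 0.6073.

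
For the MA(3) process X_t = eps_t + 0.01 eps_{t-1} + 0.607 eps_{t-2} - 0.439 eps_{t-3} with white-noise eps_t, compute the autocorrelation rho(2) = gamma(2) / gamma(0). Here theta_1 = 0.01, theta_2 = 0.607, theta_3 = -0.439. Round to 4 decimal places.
\rho(2) = 0.3860

For an MA(q) process with theta_0 = 1, the autocovariance is
  gamma(k) = sigma^2 * sum_{i=0..q-k} theta_i * theta_{i+k},
and rho(k) = gamma(k) / gamma(0). Sigma^2 cancels.
  numerator   = (1)*(0.607) + (0.01)*(-0.439) = 0.60261.
  denominator = (1)^2 + (0.01)^2 + (0.607)^2 + (-0.439)^2 = 1.56127.
  rho(2) = 0.60261 / 1.56127 = 0.3860.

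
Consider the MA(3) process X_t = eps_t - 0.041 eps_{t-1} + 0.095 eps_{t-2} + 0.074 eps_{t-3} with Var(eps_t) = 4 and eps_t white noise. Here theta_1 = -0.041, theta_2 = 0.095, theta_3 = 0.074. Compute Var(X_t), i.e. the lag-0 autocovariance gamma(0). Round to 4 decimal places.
\gamma(0) = 4.0647

For an MA(q) process X_t = eps_t + sum_i theta_i eps_{t-i} with
Var(eps_t) = sigma^2, the variance is
  gamma(0) = sigma^2 * (1 + sum_i theta_i^2).
  sum_i theta_i^2 = (-0.041)^2 + (0.095)^2 + (0.074)^2 = 0.001681 + 0.009025 + 0.005476 = 0.016182.
  gamma(0) = 4 * (1 + 0.016182) = 4 * 1.016182 = 4.064728, which rounds to 4.0647.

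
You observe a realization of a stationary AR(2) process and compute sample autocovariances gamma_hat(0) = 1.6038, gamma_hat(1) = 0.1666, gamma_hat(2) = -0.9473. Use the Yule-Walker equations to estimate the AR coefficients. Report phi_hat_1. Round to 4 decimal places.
\hat\phi_{1} = 0.1670

The Yule-Walker equations for an AR(p) process read, in matrix form,
  Gamma_p phi = r_p,   with   (Gamma_p)_{ij} = gamma(|i - j|),
                       (r_p)_i = gamma(i),   i,j = 1..p.
Substitute the sample gammas (Toeplitz matrix and right-hand side of size 2):
  Gamma_p = [[1.6038, 0.1666], [0.1666, 1.6038]]
  r_p     = [0.1666, -0.9473]
Written out:
  1.6038 phi_1 + 0.1666 phi_2 = 0.1666
  0.1666 phi_1 + 1.6038 phi_2 = -0.9473
Solve by Cramer's rule:
  det = gamma(0)^2 - gamma(1)^2 = (1.6038)^2 - (0.1666)^2 = 2.57217444 - 0.02775556 = 2.54441888
  phi_hat_1 = [gamma(1) gamma(0) - gamma(1) gamma(2)] / det = [(0.1666)(1.6038) - (0.1666)(-0.9473)] / 2.54441888 = 0.42501326 / 2.54441888 = 0.167
  phi_hat_2 = [gamma(0) gamma(2) - gamma(1)^2] / det = [(1.6038)(-0.9473) - (0.1666)^2] / 2.54441888 = -1.5470353 / 2.54441888 = -0.608
So phi_hat = [0.1670, -0.6080].
Therefore phi_hat_1 = 0.1670.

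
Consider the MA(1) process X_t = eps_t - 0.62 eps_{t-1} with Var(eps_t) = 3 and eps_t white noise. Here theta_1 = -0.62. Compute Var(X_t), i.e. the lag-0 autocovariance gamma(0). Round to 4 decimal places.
\gamma(0) = 4.1532

For an MA(q) process X_t = eps_t + sum_i theta_i eps_{t-i} with
Var(eps_t) = sigma^2, the variance is
  gamma(0) = sigma^2 * (1 + sum_i theta_i^2).
  sum_i theta_i^2 = (-0.62)^2 = 0.3844.
  gamma(0) = 3 * (1 + 0.3844) = 3 * 1.3844 = 4.1532.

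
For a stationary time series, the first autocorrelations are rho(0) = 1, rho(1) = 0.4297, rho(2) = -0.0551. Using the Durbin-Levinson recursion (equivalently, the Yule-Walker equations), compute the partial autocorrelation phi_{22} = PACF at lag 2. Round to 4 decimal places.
\phi_{22} = -0.2940

The PACF at lag k is phi_{kk}, the last component of the solution
to the Yule-Walker system G_k phi = r_k where
  (G_k)_{ij} = rho(|i - j|), (r_k)_i = rho(i), i,j = 1..k.
Equivalently, Durbin-Levinson gives phi_{kk} iteratively:
  phi_{11} = rho(1)
  phi_{kk} = [rho(k) - sum_{j=1..k-1} phi_{k-1,j} rho(k-j)]
            / [1 - sum_{j=1..k-1} phi_{k-1,j} rho(j)],
  phi_{k,j} = phi_{k-1,j} - phi_{kk} phi_{k-1,k-j},  j = 1..k-1.
Step k = 1:
  phi_11 = rho(1) = 0.4297.
Step k = 2:
  phi_22 = [rho(2) - phi_11 rho(1)] / [1 - phi_11 rho(1)] = [-0.0551 - (0.4297)(0.4297)] / [1 - (0.4297)(0.4297)]
         = -0.23974209 / 0.81535791 = -0.294.
Therefore phi_{22} = -0.2940.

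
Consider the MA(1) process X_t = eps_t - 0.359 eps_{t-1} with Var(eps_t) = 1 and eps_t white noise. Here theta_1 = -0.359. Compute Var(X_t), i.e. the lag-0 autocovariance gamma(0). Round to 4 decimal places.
\gamma(0) = 1.1289

For an MA(q) process X_t = eps_t + sum_i theta_i eps_{t-i} with
Var(eps_t) = sigma^2, the variance is
  gamma(0) = sigma^2 * (1 + sum_i theta_i^2).
  sum_i theta_i^2 = (-0.359)^2 = 0.128881.
  gamma(0) = 1 * (1 + 0.128881) = 1 * 1.128881 = 1.128881, which rounds to 1.1289.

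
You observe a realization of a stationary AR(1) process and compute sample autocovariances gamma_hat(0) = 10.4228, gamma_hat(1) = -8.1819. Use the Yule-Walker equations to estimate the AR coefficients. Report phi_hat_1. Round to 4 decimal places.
\hat\phi_{1} = -0.7850

The Yule-Walker equations for an AR(p) process read, in matrix form,
  Gamma_p phi = r_p,   with   (Gamma_p)_{ij} = gamma(|i - j|),
                       (r_p)_i = gamma(i),   i,j = 1..p.
Substitute the sample gammas (Toeplitz matrix and right-hand side of size 1):
  Gamma_p = [[10.4228]]
  r_p     = [-8.1819]
With p = 1 this is the single equation gamma(0) phi_1 = gamma(1):
  phi_hat_1 = gamma(1) / gamma(0) = -8.1819 / 10.4228 = -0.7850.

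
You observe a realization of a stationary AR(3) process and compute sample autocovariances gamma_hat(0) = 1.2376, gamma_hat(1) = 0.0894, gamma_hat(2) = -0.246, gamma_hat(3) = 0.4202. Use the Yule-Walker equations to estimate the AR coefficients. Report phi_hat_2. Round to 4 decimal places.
\hat\phi_{2} = -0.2390

The Yule-Walker equations for an AR(p) process read, in matrix form,
  Gamma_p phi = r_p,   with   (Gamma_p)_{ij} = gamma(|i - j|),
                       (r_p)_i = gamma(i),   i,j = 1..p.
Substitute the sample gammas (Toeplitz matrix and right-hand side of size 3):
  Gamma_p = [[1.2376, 0.0894, -0.246], [0.0894, 1.2376, 0.0894], [-0.246, 0.0894, 1.2376]]
  r_p     = [0.0894, -0.246, 0.4202]
Written out (R1..R3):
  (R1) 1.2376 phi_1 + 0.0894 phi_2 - 0.246 phi_3 = 0.0894
  (R2) 0.0894 phi_1 + 1.2376 phi_2 + 0.0894 phi_3 = -0.246
  (R3) -0.246 phi_1 + 0.0894 phi_2 + 1.2376 phi_3 = 0.4202
Gaussian elimination:
  R2 <- R2 - (0.0894/1.2376) R1 = R2 - (0.072237) R1:  1.231142 phi_2 + 0.10717 phi_3 = -0.252458
  R3 <- R3 - (-0.246/1.2376) R1 = R3 - (-0.198772) R1:  0.10717 phi_2 + 1.188702 phi_3 = 0.43797
  R3 <- R3 - (0.10717/1.231142) R2 = R3 - (0.087049) R2:  1.179373 phi_3 = 0.459947
Back-substitution:
  phi_hat_3 = 0.459947 / 1.179373 = 0.389992
  phi_hat_2 = (-0.252458 - (0.10717)(0.389992)) / 1.231142 = -0.239009
  phi_hat_1 = (0.0894 - (0.0894)(-0.239009) - (-0.246)(0.389992)) / 1.2376 = 0.167021
So phi_hat = [0.1670, -0.2390, 0.3900].
Therefore phi_hat_2 = -0.2390.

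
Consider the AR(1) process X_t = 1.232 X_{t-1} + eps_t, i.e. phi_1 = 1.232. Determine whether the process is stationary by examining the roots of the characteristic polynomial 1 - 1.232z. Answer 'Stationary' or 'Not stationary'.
\text{Not stationary}

The AR(p) characteristic polynomial is P(z) = 1 - 1.232z.
Stationarity requires all roots to lie outside the unit circle, i.e. |z| > 1 for every root.
This is linear in z: 1 + (-1.232) z = 0  =>  z = -1/(-1.232) = 0.811688,  |z| = 0.811688.
Moduli of all roots: 0.8117.
All moduli strictly greater than 1? No.
Verdict: Not stationary.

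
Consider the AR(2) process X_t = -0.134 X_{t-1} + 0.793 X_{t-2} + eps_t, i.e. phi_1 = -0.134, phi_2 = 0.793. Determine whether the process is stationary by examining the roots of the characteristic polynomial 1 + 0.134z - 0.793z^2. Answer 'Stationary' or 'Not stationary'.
\text{Stationary}

The AR(p) characteristic polynomial is P(z) = 1 + 0.134z - 0.793z^2.
Stationarity requires all roots to lie outside the unit circle, i.e. |z| > 1 for every root.
Set 1 + (0.134) z + (-0.793) z^2 = 0, i.e. a z^2 + b z + c = 0 with a = -0.793, b = 0.134, c = 1.
Discriminant D = b^2 - 4ac = (0.134)^2 - 4*(-0.793)*1 = 0.017956 - (-3.172) = 3.189956.
D >= 0, so the roots are real: z = (-b +/- sqrt(D)) / (2a) = (-0.134 +/- 1.786045) / (-1.586).
  z_1 = (-0.134 + 1.786045) / (-1.586) = -1.0416,   |z_1| = 1.0416.
  z_2 = (-0.134 - 1.786045) / (-1.586) = 1.2106,   |z_2| = 1.2106.
Moduli of all roots: 1.0416, 1.2106.
All moduli strictly greater than 1? Yes.
Verdict: Stationary.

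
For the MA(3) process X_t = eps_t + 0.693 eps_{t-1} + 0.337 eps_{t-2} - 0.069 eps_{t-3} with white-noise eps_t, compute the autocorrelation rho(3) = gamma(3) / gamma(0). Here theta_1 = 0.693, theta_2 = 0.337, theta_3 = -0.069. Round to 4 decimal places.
\rho(3) = -0.0432

For an MA(q) process with theta_0 = 1, the autocovariance is
  gamma(k) = sigma^2 * sum_{i=0..q-k} theta_i * theta_{i+k},
and rho(k) = gamma(k) / gamma(0). Sigma^2 cancels.
  numerator   = (1)*(-0.069) = -0.069.
  denominator = (1)^2 + (0.693)^2 + (0.337)^2 + (-0.069)^2 = 1.598579.
  rho(3) = -0.069 / 1.598579 = -0.0432.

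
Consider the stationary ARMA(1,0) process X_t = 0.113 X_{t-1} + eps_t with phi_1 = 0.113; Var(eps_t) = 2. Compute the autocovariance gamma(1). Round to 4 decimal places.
\gamma(1) = 0.2289

Multiply the model equation by X_{t-k} and take expectations. With theta_0 = psi_0 = 1 and psi_j the MA(infinity) weights, this gives
  gamma(k) - sum_i phi_i gamma(k-i) = c_k,
  c_k = sigma^2 * sum_{j=k..q} theta_j psi_{j-k}   (c_k = 0 for k > q),
using gamma(-m) = gamma(m).
Pure AR (q = 0): c_0 = sigma^2 = 2, c_k = 0 for k >= 1.
Equations for k = 0 and k = 1 (AR order 1):
  gamma(0) = phi_1 gamma(1) + c_0
  gamma(1) = phi_1 gamma(0) + c_1
Substituting the second into the first: gamma(0) (1 - phi_1^2) = c_0 + phi_1 c_1, so
  gamma(0) = c_0 / (1 - phi_1^2) = 2 / (1 - (0.113)^2) = 2 / 0.987231 = 2.025868.
  gamma(1) = phi_1 gamma(0) = (0.113)(2.025868) = 0.228923.
Therefore gamma(1) = 0.2289 (to 4 decimal places).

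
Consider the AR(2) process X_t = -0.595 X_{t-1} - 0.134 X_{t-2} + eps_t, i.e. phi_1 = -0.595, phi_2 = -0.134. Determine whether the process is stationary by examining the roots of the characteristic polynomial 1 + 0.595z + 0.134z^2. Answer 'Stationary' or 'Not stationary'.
\text{Stationary}

The AR(p) characteristic polynomial is P(z) = 1 + 0.595z + 0.134z^2.
Stationarity requires all roots to lie outside the unit circle, i.e. |z| > 1 for every root.
Set 1 + (0.595) z + (0.134) z^2 = 0, i.e. a z^2 + b z + c = 0 with a = 0.134, b = 0.595, c = 1.
Discriminant D = b^2 - 4ac = (0.595)^2 - 4*(0.134)*1 = 0.354025 - (0.536) = -0.181975.
D < 0, so the roots are the complex-conjugate pair z = (-b +/- i sqrt(-D)) / (2a) = -2.2201 +/- 1.5917i.
For a conjugate pair |z|^2 = z * conj(z) = (product of roots) = c/a = 1/(0.134) = 7.462687, so |z| = sqrt(7.462687) = 2.7318 for both roots.
Moduli of all roots: 2.7318, 2.7318.
All moduli strictly greater than 1? Yes.
Verdict: Stationary.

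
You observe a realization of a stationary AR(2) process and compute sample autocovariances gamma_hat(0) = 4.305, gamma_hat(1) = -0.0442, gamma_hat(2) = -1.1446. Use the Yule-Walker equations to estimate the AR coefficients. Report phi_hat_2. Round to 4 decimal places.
\hat\phi_{2} = -0.2660

The Yule-Walker equations for an AR(p) process read, in matrix form,
  Gamma_p phi = r_p,   with   (Gamma_p)_{ij} = gamma(|i - j|),
                       (r_p)_i = gamma(i),   i,j = 1..p.
Substitute the sample gammas (Toeplitz matrix and right-hand side of size 2):
  Gamma_p = [[4.305, -0.0442], [-0.0442, 4.305]]
  r_p     = [-0.0442, -1.1446]
Written out:
  4.305 phi_1 - 0.0442 phi_2 = -0.0442
  -0.0442 phi_1 + 4.305 phi_2 = -1.1446
Solve by Cramer's rule:
  det = gamma(0)^2 - gamma(1)^2 = (4.305)^2 - (-0.0442)^2 = 18.533025 - 0.00195364 = 18.53107136
  phi_hat_1 = [gamma(1) gamma(0) - gamma(1) gamma(2)] / det = [(-0.0442)(4.305) - (-0.0442)(-1.1446)] / 18.53107136 = -0.24087232 / 18.53107136 = -0.013
  phi_hat_2 = [gamma(0) gamma(2) - gamma(1)^2] / det = [(4.305)(-1.1446) - (-0.0442)^2] / 18.53107136 = -4.92945664 / 18.53107136 = -0.266
So phi_hat = [-0.0130, -0.2660].
Therefore phi_hat_2 = -0.2660.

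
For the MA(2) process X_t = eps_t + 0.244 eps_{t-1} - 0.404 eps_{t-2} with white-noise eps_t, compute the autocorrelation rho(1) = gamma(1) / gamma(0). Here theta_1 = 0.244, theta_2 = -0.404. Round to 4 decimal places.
\rho(1) = 0.1189

For an MA(q) process with theta_0 = 1, the autocovariance is
  gamma(k) = sigma^2 * sum_{i=0..q-k} theta_i * theta_{i+k},
and rho(k) = gamma(k) / gamma(0). Sigma^2 cancels.
  numerator   = (1)*(0.244) + (0.244)*(-0.404) = 0.145424.
  denominator = (1)^2 + (0.244)^2 + (-0.404)^2 = 1.222752.
  rho(1) = 0.145424 / 1.222752 = 0.1189.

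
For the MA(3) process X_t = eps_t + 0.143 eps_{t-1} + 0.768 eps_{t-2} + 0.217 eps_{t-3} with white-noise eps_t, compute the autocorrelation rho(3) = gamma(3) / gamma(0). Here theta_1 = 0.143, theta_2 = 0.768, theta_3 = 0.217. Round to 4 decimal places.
\rho(3) = 0.1309

For an MA(q) process with theta_0 = 1, the autocovariance is
  gamma(k) = sigma^2 * sum_{i=0..q-k} theta_i * theta_{i+k},
and rho(k) = gamma(k) / gamma(0). Sigma^2 cancels.
  numerator   = (1)*(0.217) = 0.217.
  denominator = (1)^2 + (0.143)^2 + (0.768)^2 + (0.217)^2 = 1.657362.
  rho(3) = 0.217 / 1.657362 = 0.1309.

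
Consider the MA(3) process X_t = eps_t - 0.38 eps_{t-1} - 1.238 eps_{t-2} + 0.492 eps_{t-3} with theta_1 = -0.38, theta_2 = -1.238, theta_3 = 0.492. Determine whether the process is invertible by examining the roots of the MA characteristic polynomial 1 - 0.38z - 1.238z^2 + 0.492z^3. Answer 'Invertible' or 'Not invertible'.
\text{Not invertible}

The MA(q) characteristic polynomial is P(z) = 1 - 0.38z - 1.238z^2 + 0.492z^3.
Invertibility requires all roots to lie outside the unit circle, i.e. |z| > 1 for every root.
Degree 3: look for a simple real root z0 first, then factor out (1 - z/z0) and solve the remaining quadratic.
Testing z0 = 2.5: P(2.5) = 1 + (-0.38)(2.5) + (-1.238)(2.5)^2 + (0.492)(2.5)^3
  = 1 + (-0.95) + (-7.7375) + (7.6875) = 0.  So z_0 = 2.5 is a root, |z_0| = 2.5.
Divide out the factor (1 - 0.4 z) = (1 - z/z0) (since 1/z0 = 0.4):
  P(z) = (1 - 0.4 z)(1 + (0.02) z + (-1.23) z^2)
  [check: z-coef 0.02 - (0.4) = -0.38; z^2-coef -1.23 - (0.4)(0.02) = -1.238; z^3-coef -(0.4)(-1.23) = 0.492.]
Remaining roots from the quadratic factor 1 + (0.02) z + (-1.23) z^2:
  Set 1 + (0.02) z + (-1.23) z^2 = 0, i.e. a z^2 + b z + c = 0 with a = -1.23, b = 0.02, c = 1.
  Discriminant D = b^2 - 4ac = (0.02)^2 - 4*(-1.23)*1 = 0.0004 - (-4.92) = 4.9204.
  D >= 0, so the roots are real: z = (-b +/- sqrt(D)) / (2a) = (-0.02 +/- 2.218197) / (-2.46).
    z_1 = (-0.02 + 2.218197) / (-2.46) = -0.8936,   |z_1| = 0.8936.
    z_2 = (-0.02 - 2.218197) / (-2.46) = 0.9098,   |z_2| = 0.9098.
Moduli of all roots: 2.5000, 0.8936, 0.9098.
All moduli strictly greater than 1? No.
Verdict: Not invertible.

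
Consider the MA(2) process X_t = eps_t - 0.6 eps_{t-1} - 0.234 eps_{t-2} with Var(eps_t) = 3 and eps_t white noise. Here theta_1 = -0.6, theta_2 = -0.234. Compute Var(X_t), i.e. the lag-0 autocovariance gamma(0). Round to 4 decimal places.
\gamma(0) = 4.2443

For an MA(q) process X_t = eps_t + sum_i theta_i eps_{t-i} with
Var(eps_t) = sigma^2, the variance is
  gamma(0) = sigma^2 * (1 + sum_i theta_i^2).
  sum_i theta_i^2 = (-0.6)^2 + (-0.234)^2 = 0.36 + 0.054756 = 0.414756.
  gamma(0) = 3 * (1 + 0.414756) = 3 * 1.414756 = 4.244268, which rounds to 4.2443.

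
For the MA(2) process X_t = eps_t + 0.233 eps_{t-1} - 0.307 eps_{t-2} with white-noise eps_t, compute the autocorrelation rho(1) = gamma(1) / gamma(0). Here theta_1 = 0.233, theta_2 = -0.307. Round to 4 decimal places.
\rho(1) = 0.1406

For an MA(q) process with theta_0 = 1, the autocovariance is
  gamma(k) = sigma^2 * sum_{i=0..q-k} theta_i * theta_{i+k},
and rho(k) = gamma(k) / gamma(0). Sigma^2 cancels.
  numerator   = (1)*(0.233) + (0.233)*(-0.307) = 0.161469.
  denominator = (1)^2 + (0.233)^2 + (-0.307)^2 = 1.148538.
  rho(1) = 0.161469 / 1.148538 = 0.1406.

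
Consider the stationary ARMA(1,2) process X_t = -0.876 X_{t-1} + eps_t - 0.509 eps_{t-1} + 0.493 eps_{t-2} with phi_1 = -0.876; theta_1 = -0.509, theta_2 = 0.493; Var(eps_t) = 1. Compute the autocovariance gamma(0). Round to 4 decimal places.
\gamma(0) = 15.4334

Multiply the model equation by X_{t-k} and take expectations. With theta_0 = psi_0 = 1 and psi_j the MA(infinity) weights, this gives
  gamma(k) - sum_i phi_i gamma(k-i) = c_k,
  c_k = sigma^2 * sum_{j=k..q} theta_j psi_{j-k}   (c_k = 0 for k > q),
using gamma(-m) = gamma(m).
psi-weights needed (psi_j = theta_j + sum_i phi_i psi_{j-i}):
  psi_1 = theta_1 + phi_1 = -0.509 + (-0.876) = -1.385
  psi_2 = theta_2 + phi_1 psi_1 = 0.493 + (-0.876)(-1.385) = 1.70626
Right-hand sides:
  c_0 = sigma^2 (1 + theta_1 psi_1 + theta_2 psi_2) = 1 * (1 + (-0.509)(-1.385) + (0.493)(1.70626)) = 1 * 2.546151 = 2.546151
  c_1 = sigma^2 (theta_1 + theta_2 psi_1) = 1 * (-0.509 + (0.493)(-1.385)) = -1.191805
  c_2 = sigma^2 theta_2 = 1 * (0.493) = 0.493
Equations for k = 0 and k = 1 (AR order 1):
  gamma(0) = phi_1 gamma(1) + c_0
  gamma(1) = phi_1 gamma(0) + c_1
Substituting the second into the first: gamma(0) (1 - phi_1^2) = c_0 + phi_1 c_1, so
  gamma(0) = (c_0 + phi_1 c_1) / (1 - phi_1^2) = (2.546151 + (-0.876)(-1.191805)) / (1 - (-0.876)^2) = 3.590172 / 0.232624 = 15.43337.
Therefore gamma(0) = 15.4334 (to 4 decimal places).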